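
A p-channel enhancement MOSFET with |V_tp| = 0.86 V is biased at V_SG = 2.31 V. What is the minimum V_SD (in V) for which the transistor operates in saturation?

V_SD,sat = 1.45 V

The boundary between triode and saturation is V_SD = V_SG − |V_tp| = V_ov.
V_ov = 2.31 − 0.86 = 1.45 V.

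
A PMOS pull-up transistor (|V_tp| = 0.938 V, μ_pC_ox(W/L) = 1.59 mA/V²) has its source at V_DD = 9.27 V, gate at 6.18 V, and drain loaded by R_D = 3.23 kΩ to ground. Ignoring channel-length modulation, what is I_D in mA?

I_D = 2.57 mA

V_SG = V_DD − V_G = 9.27 − 6.18 = 3.09 V, so V_ov = 3.09 − 0.938 = 2.15 V.
Assume saturation: I_D = ½ k_p V_ov² = 0.5 × 1.59 × 2.15² = 3.68 mA, giving V_SD = V_DD − I_D R_D = 9.27 − 3.68 × 3.23 = -2.62 V.
But -2.62 V < V_ov = 2.15 V, so the device is actually in triode.
In triode I_D = k_p[V_ov V_SD − ½ V_SD²] and I_D = (V_DD − V_SD)/R_D. Equating: 2.57 V_SD² − 12.05 V_SD + 9.27 = 0, giving V_SD = 0.969 V (the root below V_ov).
I_D = (9.27 − 0.969) / 3.23 = 2.57 mA.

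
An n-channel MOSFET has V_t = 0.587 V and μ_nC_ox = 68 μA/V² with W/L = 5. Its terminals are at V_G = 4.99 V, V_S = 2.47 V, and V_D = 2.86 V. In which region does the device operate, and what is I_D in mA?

V_GS = V_G − V_S = 4.99 − 2.47 = 2.52 V; V_DS = V_D − V_S = 2.86 − 2.47 = 0.39 V.
k_n = μ_nC_ox · (W/L) = 0.34 mA/V².
V_ov = V_GS − V_t = 2.52 − 0.587 = 1.93 V.
Since V_DS = 0.39 V < V_ov = 1.93 V, the device is in the triode region.
I_D = k_n [V_ov · V_DS − ½ V_DS²] = 0.34 × [1.93 × 0.39 − 0.5 × 0.39²] = 0.23 mA.

Triode; I_D = 0.230 mA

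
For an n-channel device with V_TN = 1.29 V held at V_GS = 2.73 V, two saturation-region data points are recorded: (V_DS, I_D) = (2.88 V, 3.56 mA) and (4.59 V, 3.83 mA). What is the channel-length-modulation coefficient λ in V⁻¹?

With V_GS fixed, I_D ∝ (1 + λ V_DS) in saturation, so I_D2/I_D1 = (1 + λ V_DS2)/(1 + λ V_DS1).
3.83/3.56 = 1.076 = (1 + 4.59 λ)/(1 + 2.88 λ).
Solving: λ (I_D1 V_DS2 − I_D2 V_DS1) = I_D2 − I_D1, so λ = (3.83 − 3.56) / (3.56 × 4.59 − 3.83 × 2.88) = 0.27 / 5.31 = 0.0508 V⁻¹.

λ = 0.0508 V⁻¹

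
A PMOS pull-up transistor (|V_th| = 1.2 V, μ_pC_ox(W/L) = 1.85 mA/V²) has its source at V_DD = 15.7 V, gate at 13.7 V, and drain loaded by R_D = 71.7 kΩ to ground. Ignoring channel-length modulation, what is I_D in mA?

V_SG = V_DD − V_G = 15.7 − 13.7 = 2 V, so V_ov = 2 − 1.2 = 0.8 V.
Assume saturation: I_D = ½ k_p V_ov² = 0.5 × 1.85 × 0.8² = 0.592 mA, giving V_SD = V_DD − I_D R_D = 15.7 − 0.592 × 71.7 = -26.7 V.
But -26.7 V < V_ov = 0.8 V, so the device is actually in triode.
In triode I_D = k_p[V_ov V_SD − ½ V_SD²] and I_D = (V_DD − V_SD)/R_D. Equating: 66.3 V_SD² − 107.1 V_SD + 15.7 = 0, giving V_SD = 0.163 V (the root below V_ov).
I_D = (15.7 − 0.163) / 71.7 = 0.217 mA.

I_D = 0.217 mA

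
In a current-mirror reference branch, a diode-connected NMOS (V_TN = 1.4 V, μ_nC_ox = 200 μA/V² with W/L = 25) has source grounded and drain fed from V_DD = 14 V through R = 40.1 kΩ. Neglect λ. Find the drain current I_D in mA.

With gate tied to drain, V_GS = V_DS ≥ V_GS − V_TN, so the device is in saturation.
k_n = μ_nC_ox · (W/L) = 5 mA/V².
KCL at the drain: ½ k_n (V_GS − V_TN)² = (V_DD − V_GS)/R.
Let x = V_GS − 1.4. Then 100 x² + x − 12.6 = 0, giving x = 0.35 V (positive root), so V_GS = 1.75 V.
I_D = (V_DD − V_GS)/R = (14 − 1.75) / 40.1 = 0.305 mA.

I_D = 0.305 mA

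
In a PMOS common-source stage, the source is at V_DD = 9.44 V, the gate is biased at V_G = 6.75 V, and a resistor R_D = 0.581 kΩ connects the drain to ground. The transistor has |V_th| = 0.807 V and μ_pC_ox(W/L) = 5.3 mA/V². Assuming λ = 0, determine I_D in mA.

V_SG = V_DD − V_G = 9.44 − 6.75 = 2.69 V, so V_ov = 2.69 − 0.807 = 1.88 V.
Assume saturation: I_D = ½ k_p V_ov² = 0.5 × 5.3 × 1.88² = 9.4 mA, giving V_SD = V_DD − I_D R_D = 9.44 − 9.4 × 0.581 = 3.98 V.
V_SD = 3.98 V ≥ V_ov = 1.88 V, confirming saturation.

I_D = 9.40 mA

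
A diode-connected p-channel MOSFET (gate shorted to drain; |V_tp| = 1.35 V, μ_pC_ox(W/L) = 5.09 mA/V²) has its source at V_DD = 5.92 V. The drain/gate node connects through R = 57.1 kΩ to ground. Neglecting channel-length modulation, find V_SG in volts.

V_SG = 1.52 V

With gate tied to drain, V_SG = V_SD ≥ V_SG − |V_tp|, so the device is in saturation.
KCL at the drain: ½ k_p (V_SG − |V_tp|)² = (V_DD − V_SG)/R.
Let x = V_SG − 1.35. Then 145 x² + x − 4.57 = 0, giving x = 0.174 V (positive root), so V_SG = 1.52 V.
I_D = (V_DD − V_SG)/R = (5.92 − 1.52) / 57.1 = 0.077 mA.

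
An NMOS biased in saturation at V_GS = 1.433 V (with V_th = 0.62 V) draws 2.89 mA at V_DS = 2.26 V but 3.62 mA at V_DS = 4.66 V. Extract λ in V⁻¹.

With V_GS fixed, I_D ∝ (1 + λ V_DS) in saturation, so I_D2/I_D1 = (1 + λ V_DS2)/(1 + λ V_DS1).
3.62/2.89 = 1.253 = (1 + 4.66 λ)/(1 + 2.26 λ).
Solving: λ (I_D1 V_DS2 − I_D2 V_DS1) = I_D2 − I_D1, so λ = (3.62 − 2.89) / (2.89 × 4.66 − 3.62 × 2.26) = 0.73 / 5.29 = 0.138 V⁻¹.

λ = 0.138 V⁻¹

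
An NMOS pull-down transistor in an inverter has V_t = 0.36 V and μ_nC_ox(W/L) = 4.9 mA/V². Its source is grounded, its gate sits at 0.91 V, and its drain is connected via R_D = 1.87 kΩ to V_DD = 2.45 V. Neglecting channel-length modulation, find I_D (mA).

I_D = 0.741 mA

V_GS = V_G = 0.91 V, so V_ov = 0.91 − 0.36 = 0.55 V.
Assume saturation: I_D = ½ k_n V_ov² = 0.5 × 4.9 × 0.55² = 0.741 mA, giving V_DS = V_DD − I_D R_D = 2.45 − 0.741 × 1.87 = 1.06 V.
V_DS = 1.06 V ≥ V_ov = 0.55 V, confirming saturation.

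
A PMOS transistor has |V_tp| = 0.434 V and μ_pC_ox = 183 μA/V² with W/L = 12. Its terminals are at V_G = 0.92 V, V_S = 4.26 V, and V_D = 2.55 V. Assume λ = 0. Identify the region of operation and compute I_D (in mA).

Triode; I_D = 7.70 mA

V_SG = V_S − V_G = 4.26 − 0.92 = 3.34 V; V_SD = V_S − V_D = 4.26 − 2.55 = 1.71 V.
k_p = μ_pC_ox · (W/L) = 2.196 mA/V².
V_ov = V_SG − |V_tp| = 3.34 − 0.434 = 2.91 V.
Since V_SD = 1.71 V < V_ov = 2.91 V, the device is in the triode region.
I_D = k_p [V_ov · V_SD − ½ V_SD²] = 2.196 × [2.91 × 1.71 − 0.5 × 1.71²] = 7.7 mA.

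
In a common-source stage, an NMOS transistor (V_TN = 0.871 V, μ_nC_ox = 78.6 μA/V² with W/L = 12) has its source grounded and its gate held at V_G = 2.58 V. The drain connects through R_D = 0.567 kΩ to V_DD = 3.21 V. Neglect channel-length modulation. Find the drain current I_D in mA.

I_D = 1.38 mA

V_GS = V_G = 2.58 V, so V_ov = 2.58 − 0.871 = 1.71 V.
k_n = μ_nC_ox · (W/L) = 0.9432 mA/V².
Assume saturation: I_D = ½ k_n V_ov² = 0.5 × 0.9432 × 1.71² = 1.38 mA, giving V_DS = V_DD − I_D R_D = 3.21 − 1.38 × 0.567 = 2.43 V.
V_DS = 2.43 V ≥ V_ov = 1.71 V, confirming saturation.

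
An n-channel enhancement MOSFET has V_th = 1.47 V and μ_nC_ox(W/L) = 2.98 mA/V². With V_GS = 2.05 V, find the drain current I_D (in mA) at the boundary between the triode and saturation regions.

I_D = 0.501 mA

At the boundary V_DS = V_ov = V_GS − V_th = 2.05 − 1.47 = 0.58 V.
I_D = ½ k_n V_ov² = 0.5 × 2.98 × 0.58² = 0.501 mA.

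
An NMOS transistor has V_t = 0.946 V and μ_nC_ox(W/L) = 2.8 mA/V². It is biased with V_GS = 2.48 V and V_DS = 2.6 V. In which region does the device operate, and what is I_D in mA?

V_ov = V_GS − V_t = 2.48 − 0.946 = 1.53 V.
Since V_DS = 2.6 V ≥ V_ov = 1.53 V, the device is in saturation.
I_D = ½ k_n V_ov² = 0.5 × 2.8 × 1.53² = 3.29 mA.

Saturation; I_D = 3.29 mA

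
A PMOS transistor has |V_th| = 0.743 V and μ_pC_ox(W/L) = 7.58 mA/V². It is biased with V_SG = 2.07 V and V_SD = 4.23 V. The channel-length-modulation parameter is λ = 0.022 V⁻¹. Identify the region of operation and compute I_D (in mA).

Saturation; I_D = 7.29 mA

V_ov = V_SG − |V_th| = 2.07 − 0.743 = 1.33 V.
Since V_SD = 4.23 V ≥ V_ov = 1.33 V, the device is in saturation.
I_D = ½ k_p V_ov² (1 + λ V_SD) = 0.5 × 7.58 × 1.33² × (1 + 0.022 × 4.23) = 7.29 mA.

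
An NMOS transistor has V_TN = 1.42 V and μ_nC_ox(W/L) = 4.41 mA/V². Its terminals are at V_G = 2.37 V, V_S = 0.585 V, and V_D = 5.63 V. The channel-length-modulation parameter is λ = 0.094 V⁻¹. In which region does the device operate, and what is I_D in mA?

V_GS = V_G − V_S = 2.37 − 0.585 = 1.79 V; V_DS = V_D − V_S = 5.63 − 0.585 = 5.04 V.
V_ov = V_GS − V_TN = 1.79 − 1.42 = 0.365 V.
Since V_DS = 5.04 V ≥ V_ov = 0.365 V, the device is in saturation.
I_D = ½ k_n V_ov² (1 + λ V_DS) = 0.5 × 4.41 × 0.365² × (1 + 0.094 × 5.04) = 0.433 mA.

Saturation; I_D = 0.433 mA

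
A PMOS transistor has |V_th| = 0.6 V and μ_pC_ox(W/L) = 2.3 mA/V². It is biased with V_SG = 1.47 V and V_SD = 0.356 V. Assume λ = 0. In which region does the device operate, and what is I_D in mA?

Triode; I_D = 0.567 mA

V_ov = V_SG − |V_th| = 1.47 − 0.6 = 0.87 V.
Since V_SD = 0.356 V < V_ov = 0.87 V, the device is in the triode region.
I_D = k_p [V_ov · V_SD − ½ V_SD²] = 2.3 × [0.87 × 0.356 − 0.5 × 0.356²] = 0.567 mA.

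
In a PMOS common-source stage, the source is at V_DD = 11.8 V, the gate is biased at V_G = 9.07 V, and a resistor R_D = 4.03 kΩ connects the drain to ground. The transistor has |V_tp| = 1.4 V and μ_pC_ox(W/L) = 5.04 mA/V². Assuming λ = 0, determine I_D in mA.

I_D = 2.80 mA

V_SG = V_DD − V_G = 11.8 − 9.07 = 2.73 V, so V_ov = 2.73 − 1.4 = 1.33 V.
Assume saturation: I_D = ½ k_p V_ov² = 0.5 × 5.04 × 1.33² = 4.46 mA, giving V_SD = V_DD − I_D R_D = 11.8 − 4.46 × 4.03 = -6.16 V.
But -6.16 V < V_ov = 1.33 V, so the device is actually in triode.
In triode I_D = k_p[V_ov V_SD − ½ V_SD²] and I_D = (V_DD − V_SD)/R_D. Equating: 10.2 V_SD² − 28.01 V_SD + 11.8 = 0, giving V_SD = 0.519 V (the root below V_ov).
I_D = (11.8 − 0.519) / 4.03 = 2.8 mA.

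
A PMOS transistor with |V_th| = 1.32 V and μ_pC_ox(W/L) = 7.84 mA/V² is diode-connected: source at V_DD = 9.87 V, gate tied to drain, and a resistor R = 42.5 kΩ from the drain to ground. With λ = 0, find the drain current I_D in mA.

I_D = 0.196 mA

With gate tied to drain, V_SG = V_SD ≥ V_SG − |V_th|, so the device is in saturation.
KCL at the drain: ½ k_p (V_SG − |V_th|)² = (V_DD − V_SG)/R.
Let x = V_SG − 1.32. Then 167 x² + x − 8.55 = 0, giving x = 0.224 V (positive root), so V_SG = 1.54 V.
I_D = (V_DD − V_SG)/R = (9.87 − 1.54) / 42.5 = 0.196 mA.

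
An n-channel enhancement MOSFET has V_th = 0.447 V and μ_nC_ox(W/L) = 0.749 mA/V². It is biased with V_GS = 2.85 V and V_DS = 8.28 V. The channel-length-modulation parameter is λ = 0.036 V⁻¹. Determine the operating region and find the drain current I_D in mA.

Saturation; I_D = 2.81 mA

V_ov = V_GS − V_th = 2.85 − 0.447 = 2.4 V.
Since V_DS = 8.28 V ≥ V_ov = 2.4 V, the device is in saturation.
I_D = ½ k_n V_ov² (1 + λ V_DS) = 0.5 × 0.749 × 2.4² × (1 + 0.036 × 8.28) = 2.81 mA.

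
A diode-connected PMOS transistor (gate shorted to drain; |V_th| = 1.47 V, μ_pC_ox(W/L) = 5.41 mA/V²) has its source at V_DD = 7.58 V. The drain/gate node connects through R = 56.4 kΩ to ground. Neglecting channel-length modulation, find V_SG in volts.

V_SG = 1.67 V

With gate tied to drain, V_SG = V_SD ≥ V_SG − |V_th|, so the device is in saturation.
KCL at the drain: ½ k_p (V_SG − |V_th|)² = (V_DD − V_SG)/R.
Let x = V_SG − 1.47. Then 153 x² + x − 6.11 = 0, giving x = 0.197 V (positive root), so V_SG = 1.67 V.
I_D = (V_DD − V_SG)/R = (7.58 − 1.67) / 56.4 = 0.105 mA.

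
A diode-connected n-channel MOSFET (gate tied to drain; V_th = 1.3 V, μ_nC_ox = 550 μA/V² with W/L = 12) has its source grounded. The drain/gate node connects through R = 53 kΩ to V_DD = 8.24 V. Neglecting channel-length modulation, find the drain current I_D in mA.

With gate tied to drain, V_GS = V_DS ≥ V_GS − V_th, so the device is in saturation.
k_n = μ_nC_ox · (W/L) = 6.6 mA/V².
KCL at the drain: ½ k_n (V_GS − V_th)² = (V_DD − V_GS)/R.
Let x = V_GS − 1.3. Then 175 x² + x − 6.94 = 0, giving x = 0.196 V (positive root), so V_GS = 1.5 V.
I_D = (V_DD − V_GS)/R = (8.24 − 1.5) / 53 = 0.127 mA.

I_D = 0.127 mA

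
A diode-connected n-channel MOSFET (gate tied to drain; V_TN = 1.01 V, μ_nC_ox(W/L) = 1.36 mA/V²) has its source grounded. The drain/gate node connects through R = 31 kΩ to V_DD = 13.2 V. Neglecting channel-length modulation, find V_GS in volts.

V_GS = 1.75 V

With gate tied to drain, V_GS = V_DS ≥ V_GS − V_TN, so the device is in saturation.
KCL at the drain: ½ k_n (V_GS − V_TN)² = (V_DD − V_GS)/R.
Let x = V_GS − 1.01. Then 21.1 x² + x − 12.19 = 0, giving x = 0.737 V (positive root), so V_GS = 1.75 V.
I_D = (V_DD − V_GS)/R = (13.2 − 1.75) / 31 = 0.369 mA.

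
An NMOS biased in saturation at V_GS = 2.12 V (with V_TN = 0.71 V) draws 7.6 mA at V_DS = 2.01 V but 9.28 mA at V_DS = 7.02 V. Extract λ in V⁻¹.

λ = 0.0484 V⁻¹

With V_GS fixed, I_D ∝ (1 + λ V_DS) in saturation, so I_D2/I_D1 = (1 + λ V_DS2)/(1 + λ V_DS1).
9.28/7.6 = 1.221 = (1 + 7.02 λ)/(1 + 2.01 λ).
Solving: λ (I_D1 V_DS2 − I_D2 V_DS1) = I_D2 − I_D1, so λ = (9.28 − 7.6) / (7.6 × 7.02 − 9.28 × 2.01) = 1.68 / 34.7 = 0.0484 V⁻¹.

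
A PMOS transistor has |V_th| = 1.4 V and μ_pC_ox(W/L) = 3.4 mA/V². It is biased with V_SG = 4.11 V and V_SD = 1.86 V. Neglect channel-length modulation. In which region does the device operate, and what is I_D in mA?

Triode; I_D = 11.3 mA

V_ov = V_SG − |V_th| = 4.11 − 1.4 = 2.71 V.
Since V_SD = 1.86 V < V_ov = 2.71 V, the device is in the triode region.
I_D = k_p [V_ov · V_SD − ½ V_SD²] = 3.4 × [2.71 × 1.86 − 0.5 × 1.86²] = 11.3 mA.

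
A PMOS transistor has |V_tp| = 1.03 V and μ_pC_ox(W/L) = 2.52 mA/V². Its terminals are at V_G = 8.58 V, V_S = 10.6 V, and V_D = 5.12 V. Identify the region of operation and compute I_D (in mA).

V_SG = V_S − V_G = 10.6 − 8.58 = 2.02 V; V_SD = V_S − V_D = 10.6 − 5.12 = 5.48 V.
V_ov = V_SG − |V_tp| = 2.02 − 1.03 = 0.99 V.
Since V_SD = 5.48 V ≥ V_ov = 0.99 V, the device is in saturation.
I_D = ½ k_p V_ov² = 0.5 × 2.52 × 0.99² = 1.23 mA.

Saturation; I_D = 1.23 mA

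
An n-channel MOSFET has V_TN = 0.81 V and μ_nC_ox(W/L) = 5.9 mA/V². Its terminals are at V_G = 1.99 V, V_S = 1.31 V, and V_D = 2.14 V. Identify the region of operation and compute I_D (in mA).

Cutoff; I_D = 0 mA

V_GS = V_G − V_S = 1.99 − 1.31 = 0.68 V; V_DS = V_D − V_S = 2.14 − 1.31 = 0.83 V.
V_GS = 0.68 V < V_TN = 0.81 V, so the transistor is in cutoff.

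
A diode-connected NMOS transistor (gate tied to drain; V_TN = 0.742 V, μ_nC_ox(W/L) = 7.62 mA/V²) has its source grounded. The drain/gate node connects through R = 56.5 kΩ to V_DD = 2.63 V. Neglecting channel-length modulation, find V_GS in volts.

With gate tied to drain, V_GS = V_DS ≥ V_GS − V_TN, so the device is in saturation.
KCL at the drain: ½ k_n (V_GS − V_TN)² = (V_DD − V_GS)/R.
Let x = V_GS − 0.742. Then 215 x² + x − 1.888 = 0, giving x = 0.0914 V (positive root), so V_GS = 0.833 V.
I_D = (V_DD − V_GS)/R = (2.63 − 0.833) / 56.5 = 0.0318 mA.

V_GS = 0.833 V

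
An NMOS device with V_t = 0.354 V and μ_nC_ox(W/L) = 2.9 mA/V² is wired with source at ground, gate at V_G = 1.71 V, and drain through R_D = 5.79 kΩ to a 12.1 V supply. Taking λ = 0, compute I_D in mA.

V_GS = V_G = 1.71 V, so V_ov = 1.71 − 0.354 = 1.36 V.
Assume saturation: I_D = ½ k_n V_ov² = 0.5 × 2.9 × 1.36² = 2.67 mA, giving V_DS = V_DD − I_D R_D = 12.1 − 2.67 × 5.79 = -3.34 V.
But -3.34 V < V_ov = 1.36 V, so the device is actually in triode.
In triode I_D = k_n[V_ov V_DS − ½ V_DS²] and I_D = (V_DD − V_DS)/R_D. Equating: 8.4 V_DS² − 23.77 V_DS + 12.1 = 0, giving V_DS = 0.666 V (the root below V_ov).
I_D = (12.1 − 0.666) / 5.79 = 1.97 mA.

I_D = 1.97 mA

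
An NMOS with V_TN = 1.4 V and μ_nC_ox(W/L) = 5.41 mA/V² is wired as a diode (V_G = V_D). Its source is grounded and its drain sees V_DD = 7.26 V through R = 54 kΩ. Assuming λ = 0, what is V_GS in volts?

V_GS = 1.60 V

With gate tied to drain, V_GS = V_DS ≥ V_GS − V_TN, so the device is in saturation.
KCL at the drain: ½ k_n (V_GS − V_TN)² = (V_DD − V_GS)/R.
Let x = V_GS − 1.4. Then 146 x² + x − 5.86 = 0, giving x = 0.197 V (positive root), so V_GS = 1.6 V.
I_D = (V_DD − V_GS)/R = (7.26 − 1.6) / 54 = 0.105 mA.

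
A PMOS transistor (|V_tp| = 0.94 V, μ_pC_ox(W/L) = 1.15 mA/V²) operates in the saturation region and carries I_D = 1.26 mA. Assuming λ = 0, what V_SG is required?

In saturation I_D = ½ k_p (V_SG − |V_tp|)², so V_SG − |V_tp| = √(2 I_D / k_p) = √(2 × 1.26 / 1.15) = 1.48 V.
V_SG = 0.94 + 1.48 = 2.42 V.

V_SG = 2.42 V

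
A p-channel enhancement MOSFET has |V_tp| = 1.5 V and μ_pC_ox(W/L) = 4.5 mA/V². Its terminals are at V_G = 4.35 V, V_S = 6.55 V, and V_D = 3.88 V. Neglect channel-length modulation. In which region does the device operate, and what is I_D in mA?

V_SG = V_S − V_G = 6.55 − 4.35 = 2.2 V; V_SD = V_S − V_D = 6.55 − 3.88 = 2.67 V.
V_ov = V_SG − |V_tp| = 2.2 − 1.5 = 0.7 V.
Since V_SD = 2.67 V ≥ V_ov = 0.7 V, the device is in saturation.
I_D = ½ k_p V_ov² = 0.5 × 4.5 × 0.7² = 1.1 mA.

Saturation; I_D = 1.10 mA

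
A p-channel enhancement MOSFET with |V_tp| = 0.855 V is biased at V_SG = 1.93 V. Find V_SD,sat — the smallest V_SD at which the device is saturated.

The boundary between triode and saturation is V_SD = V_SG − |V_tp| = V_ov.
V_ov = 1.93 − 0.855 = 1.07 V.

V_SD,sat = 1.07 V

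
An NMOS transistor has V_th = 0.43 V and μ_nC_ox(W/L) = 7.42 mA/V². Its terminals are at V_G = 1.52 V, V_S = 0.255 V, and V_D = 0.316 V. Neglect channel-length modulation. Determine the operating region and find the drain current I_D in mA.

Triode; I_D = 0.364 mA

V_GS = V_G − V_S = 1.52 − 0.255 = 1.27 V; V_DS = V_D − V_S = 0.316 − 0.255 = 0.061 V.
V_ov = V_GS − V_th = 1.27 − 0.43 = 0.835 V.
Since V_DS = 0.061 V < V_ov = 0.835 V, the device is in the triode region.
I_D = k_n [V_ov · V_DS − ½ V_DS²] = 7.42 × [0.835 × 0.061 − 0.5 × 0.061²] = 0.364 mA.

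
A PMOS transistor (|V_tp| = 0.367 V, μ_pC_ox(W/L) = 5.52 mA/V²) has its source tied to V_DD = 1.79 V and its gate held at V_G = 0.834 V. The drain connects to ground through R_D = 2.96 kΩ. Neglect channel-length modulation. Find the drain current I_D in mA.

V_SG = V_DD − V_G = 1.79 − 0.834 = 0.956 V, so V_ov = 0.956 − 0.367 = 0.589 V.
Assume saturation: I_D = ½ k_p V_ov² = 0.5 × 5.52 × 0.589² = 0.958 mA, giving V_SD = V_DD − I_D R_D = 1.79 − 0.958 × 2.96 = -1.04 V.
But -1.04 V < V_ov = 0.589 V, so the device is actually in triode.
In triode I_D = k_p[V_ov V_SD − ½ V_SD²] and I_D = (V_DD − V_SD)/R_D. Equating: 8.17 V_SD² − 10.62 V_SD + 1.79 = 0, giving V_SD = 0.199 V (the root below V_ov).
I_D = (1.79 − 0.199) / 2.96 = 0.538 mA.

I_D = 0.538 mA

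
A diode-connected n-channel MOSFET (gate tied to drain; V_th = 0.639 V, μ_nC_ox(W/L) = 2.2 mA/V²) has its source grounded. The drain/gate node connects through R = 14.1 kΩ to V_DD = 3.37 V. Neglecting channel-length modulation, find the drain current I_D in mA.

I_D = 0.166 mA

With gate tied to drain, V_GS = V_DS ≥ V_GS − V_th, so the device is in saturation.
KCL at the drain: ½ k_n (V_GS − V_th)² = (V_DD − V_GS)/R.
Let x = V_GS − 0.639. Then 15.5 x² + x − 2.731 = 0, giving x = 0.389 V (positive root), so V_GS = 1.03 V.
I_D = (V_DD − V_GS)/R = (3.37 − 1.03) / 14.1 = 0.166 mA.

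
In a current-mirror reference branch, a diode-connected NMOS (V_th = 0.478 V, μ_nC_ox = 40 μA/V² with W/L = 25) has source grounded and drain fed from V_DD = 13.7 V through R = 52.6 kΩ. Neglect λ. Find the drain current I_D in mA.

With gate tied to drain, V_GS = V_DS ≥ V_GS − V_th, so the device is in saturation.
k_n = μ_nC_ox · (W/L) = 1 mA/V².
KCL at the drain: ½ k_n (V_GS − V_th)² = (V_DD − V_GS)/R.
Let x = V_GS − 0.478. Then 26.3 x² + x − 13.22 = 0, giving x = 0.69 V (positive root), so V_GS = 1.17 V.
I_D = (V_DD − V_GS)/R = (13.7 − 1.17) / 52.6 = 0.238 mA.

I_D = 0.238 mA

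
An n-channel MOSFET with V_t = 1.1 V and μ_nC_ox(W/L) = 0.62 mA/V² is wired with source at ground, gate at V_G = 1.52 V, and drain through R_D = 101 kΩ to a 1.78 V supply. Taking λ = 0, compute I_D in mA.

I_D = 0.0169 mA

V_GS = V_G = 1.52 V, so V_ov = 1.52 − 1.1 = 0.42 V.
Assume saturation: I_D = ½ k_n V_ov² = 0.5 × 0.62 × 0.42² = 0.0547 mA, giving V_DS = V_DD − I_D R_D = 1.78 − 0.0547 × 101 = -3.74 V.
But -3.74 V < V_ov = 0.42 V, so the device is actually in triode.
In triode I_D = k_n[V_ov V_DS − ½ V_DS²] and I_D = (V_DD − V_DS)/R_D. Equating: 31.3 V_DS² − 27.3 V_DS + 1.78 = 0, giving V_DS = 0.071 V (the root below V_ov).
I_D = (1.78 − 0.071) / 101 = 0.0169 mA.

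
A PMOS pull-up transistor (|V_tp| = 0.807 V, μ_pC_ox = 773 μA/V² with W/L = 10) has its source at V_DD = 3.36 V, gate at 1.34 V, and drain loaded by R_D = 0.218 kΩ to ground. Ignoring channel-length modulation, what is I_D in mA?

I_D = 5.69 mA

V_SG = V_DD − V_G = 3.36 − 1.34 = 2.02 V, so V_ov = 2.02 − 0.807 = 1.21 V.
k_p = μ_pC_ox · (W/L) = 7.73 mA/V².
Assume saturation: I_D = ½ k_p V_ov² = 0.5 × 7.73 × 1.21² = 5.69 mA, giving V_SD = V_DD − I_D R_D = 3.36 − 5.69 × 0.218 = 2.12 V.
V_SD = 2.12 V ≥ V_ov = 1.21 V, confirming saturation.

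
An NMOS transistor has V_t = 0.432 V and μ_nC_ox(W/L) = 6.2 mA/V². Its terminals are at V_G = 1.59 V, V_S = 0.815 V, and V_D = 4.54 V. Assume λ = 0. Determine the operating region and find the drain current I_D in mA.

V_GS = V_G − V_S = 1.59 − 0.815 = 0.775 V; V_DS = V_D − V_S = 4.54 − 0.815 = 3.73 V.
V_ov = V_GS − V_t = 0.775 − 0.432 = 0.343 V.
Since V_DS = 3.73 V ≥ V_ov = 0.343 V, the device is in saturation.
I_D = ½ k_n V_ov² = 0.5 × 6.2 × 0.343² = 0.365 mA.

Saturation; I_D = 0.365 mA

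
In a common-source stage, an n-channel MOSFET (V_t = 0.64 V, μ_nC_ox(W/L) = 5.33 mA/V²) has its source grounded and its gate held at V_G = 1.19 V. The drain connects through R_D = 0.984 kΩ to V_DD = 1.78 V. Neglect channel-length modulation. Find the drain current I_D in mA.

I_D = 0.806 mA

V_GS = V_G = 1.19 V, so V_ov = 1.19 − 0.64 = 0.55 V.
Assume saturation: I_D = ½ k_n V_ov² = 0.5 × 5.33 × 0.55² = 0.806 mA, giving V_DS = V_DD − I_D R_D = 1.78 − 0.806 × 0.984 = 0.987 V.
V_DS = 0.987 V ≥ V_ov = 0.55 V, confirming saturation.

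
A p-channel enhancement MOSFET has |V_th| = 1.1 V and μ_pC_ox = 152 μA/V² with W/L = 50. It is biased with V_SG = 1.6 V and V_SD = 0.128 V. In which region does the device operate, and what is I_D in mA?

Triode; I_D = 0.424 mA

k_p = μ_pC_ox · (W/L) = 7.6 mA/V².
V_ov = V_SG − |V_th| = 1.6 − 1.1 = 0.5 V.
Since V_SD = 0.128 V < V_ov = 0.5 V, the device is in the triode region.
I_D = k_p [V_ov · V_SD − ½ V_SD²] = 7.6 × [0.5 × 0.128 − 0.5 × 0.128²] = 0.424 mA.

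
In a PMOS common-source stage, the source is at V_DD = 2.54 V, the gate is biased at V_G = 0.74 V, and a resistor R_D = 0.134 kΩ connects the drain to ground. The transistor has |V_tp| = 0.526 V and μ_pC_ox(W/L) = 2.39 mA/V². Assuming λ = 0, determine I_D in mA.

V_SG = V_DD − V_G = 2.54 − 0.74 = 1.8 V, so V_ov = 1.8 − 0.526 = 1.27 V.
Assume saturation: I_D = ½ k_p V_ov² = 0.5 × 2.39 × 1.27² = 1.94 mA, giving V_SD = V_DD − I_D R_D = 2.54 − 1.94 × 0.134 = 2.28 V.
V_SD = 2.28 V ≥ V_ov = 1.27 V, confirming saturation.

I_D = 1.94 mA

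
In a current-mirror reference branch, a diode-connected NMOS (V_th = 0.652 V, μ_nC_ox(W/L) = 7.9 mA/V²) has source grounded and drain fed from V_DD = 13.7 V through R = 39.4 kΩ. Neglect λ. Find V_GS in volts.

With gate tied to drain, V_GS = V_DS ≥ V_GS − V_th, so the device is in saturation.
KCL at the drain: ½ k_n (V_GS − V_th)² = (V_DD − V_GS)/R.
Let x = V_GS − 0.652. Then 156 x² + x − 13.05 = 0, giving x = 0.286 V (positive root), so V_GS = 0.938 V.
I_D = (V_DD − V_GS)/R = (13.7 − 0.938) / 39.4 = 0.324 mA.

V_GS = 0.938 V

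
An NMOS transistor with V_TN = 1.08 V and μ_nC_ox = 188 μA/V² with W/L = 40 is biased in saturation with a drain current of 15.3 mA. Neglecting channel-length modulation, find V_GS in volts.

k_n = μ_nC_ox · (W/L) = 7.52 mA/V².
In saturation I_D = ½ k_n (V_GS − V_TN)², so V_GS − V_TN = √(2 I_D / k_n) = √(2 × 15.3 / 7.52) = 2.02 V.
V_GS = 1.08 + 2.02 = 3.1 V.

V_GS = 3.10 V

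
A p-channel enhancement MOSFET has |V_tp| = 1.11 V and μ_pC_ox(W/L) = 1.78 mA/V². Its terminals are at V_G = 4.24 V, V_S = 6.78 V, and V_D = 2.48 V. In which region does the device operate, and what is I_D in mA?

V_SG = V_S − V_G = 6.78 − 4.24 = 2.54 V; V_SD = V_S − V_D = 6.78 − 2.48 = 4.3 V.
V_ov = V_SG − |V_tp| = 2.54 − 1.11 = 1.43 V.
Since V_SD = 4.3 V ≥ V_ov = 1.43 V, the device is in saturation.
I_D = ½ k_p V_ov² = 0.5 × 1.78 × 1.43² = 1.82 mA.

Saturation; I_D = 1.82 mA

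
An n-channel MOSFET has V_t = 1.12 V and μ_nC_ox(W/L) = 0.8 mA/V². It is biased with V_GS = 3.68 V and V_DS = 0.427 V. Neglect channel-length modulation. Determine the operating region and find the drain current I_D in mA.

V_ov = V_GS − V_t = 3.68 − 1.12 = 2.56 V.
Since V_DS = 0.427 V < V_ov = 2.56 V, the device is in the triode region.
I_D = k_n [V_ov · V_DS − ½ V_DS²] = 0.8 × [2.56 × 0.427 − 0.5 × 0.427²] = 0.802 mA.

Triode; I_D = 0.802 mA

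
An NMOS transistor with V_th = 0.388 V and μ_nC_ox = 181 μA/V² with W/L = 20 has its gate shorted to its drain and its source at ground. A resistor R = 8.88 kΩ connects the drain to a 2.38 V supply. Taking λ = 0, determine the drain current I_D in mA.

With gate tied to drain, V_GS = V_DS ≥ V_GS − V_th, so the device is in saturation.
k_n = μ_nC_ox · (W/L) = 3.62 mA/V².
KCL at the drain: ½ k_n (V_GS − V_th)² = (V_DD − V_GS)/R.
Let x = V_GS − 0.388. Then 16.1 x² + x − 1.992 = 0, giving x = 0.322 V (positive root), so V_GS = 0.71 V.
I_D = (V_DD − V_GS)/R = (2.38 − 0.71) / 8.88 = 0.188 mA.

I_D = 0.188 mA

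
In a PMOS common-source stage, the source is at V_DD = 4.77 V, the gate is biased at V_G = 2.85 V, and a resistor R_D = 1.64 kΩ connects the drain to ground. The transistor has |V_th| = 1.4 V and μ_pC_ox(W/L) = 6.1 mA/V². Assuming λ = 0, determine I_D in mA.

V_SG = V_DD − V_G = 4.77 − 2.85 = 1.92 V, so V_ov = 1.92 − 1.4 = 0.52 V.
Assume saturation: I_D = ½ k_p V_ov² = 0.5 × 6.1 × 0.52² = 0.825 mA, giving V_SD = V_DD − I_D R_D = 4.77 − 0.825 × 1.64 = 3.42 V.
V_SD = 3.42 V ≥ V_ov = 0.52 V, confirming saturation.

I_D = 0.825 mA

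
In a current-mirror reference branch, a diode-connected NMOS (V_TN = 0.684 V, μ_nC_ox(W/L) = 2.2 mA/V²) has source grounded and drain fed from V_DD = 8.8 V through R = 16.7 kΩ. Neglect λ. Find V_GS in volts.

V_GS = 1.32 V

With gate tied to drain, V_GS = V_DS ≥ V_GS − V_TN, so the device is in saturation.
KCL at the drain: ½ k_n (V_GS − V_TN)² = (V_DD − V_GS)/R.
Let x = V_GS − 0.684. Then 18.4 x² + x − 8.116 = 0, giving x = 0.638 V (positive root), so V_GS = 1.32 V.
I_D = (V_DD − V_GS)/R = (8.8 − 1.32) / 16.7 = 0.448 mA.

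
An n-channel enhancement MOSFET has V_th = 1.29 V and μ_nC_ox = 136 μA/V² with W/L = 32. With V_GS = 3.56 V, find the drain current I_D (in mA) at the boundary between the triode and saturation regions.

I_D = 11.2 mA

At the boundary V_DS = V_ov = V_GS − V_th = 3.56 − 1.29 = 2.27 V.
k_n = μ_nC_ox · (W/L) = 4.352 mA/V².
I_D = ½ k_n V_ov² = 0.5 × 4.352 × 2.27² = 11.2 mA.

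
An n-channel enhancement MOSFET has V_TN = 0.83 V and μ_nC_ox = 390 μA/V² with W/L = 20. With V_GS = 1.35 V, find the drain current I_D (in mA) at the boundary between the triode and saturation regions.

I_D = 1.05 mA

At the boundary V_DS = V_ov = V_GS − V_TN = 1.35 − 0.83 = 0.52 V.
k_n = μ_nC_ox · (W/L) = 7.8 mA/V².
I_D = ½ k_n V_ov² = 0.5 × 7.8 × 0.52² = 1.05 mA.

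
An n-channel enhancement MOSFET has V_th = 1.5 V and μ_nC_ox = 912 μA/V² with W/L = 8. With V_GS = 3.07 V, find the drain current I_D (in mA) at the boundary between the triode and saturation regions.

At the boundary V_DS = V_ov = V_GS − V_th = 3.07 − 1.5 = 1.57 V.
k_n = μ_nC_ox · (W/L) = 7.296 mA/V².
I_D = ½ k_n V_ov² = 0.5 × 7.296 × 1.57² = 8.99 mA.

I_D = 8.99 mA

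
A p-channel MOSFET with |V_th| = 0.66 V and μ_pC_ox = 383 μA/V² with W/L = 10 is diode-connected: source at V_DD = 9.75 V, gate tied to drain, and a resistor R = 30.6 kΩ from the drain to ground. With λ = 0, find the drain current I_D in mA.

I_D = 0.284 mA

With gate tied to drain, V_SG = V_SD ≥ V_SG − |V_th|, so the device is in saturation.
k_p = μ_pC_ox · (W/L) = 3.83 mA/V².
KCL at the drain: ½ k_p (V_SG − |V_th|)² = (V_DD − V_SG)/R.
Let x = V_SG − 0.66. Then 58.6 x² + x − 9.09 = 0, giving x = 0.385 V (positive root), so V_SG = 1.05 V.
I_D = (V_DD − V_SG)/R = (9.75 − 1.05) / 30.6 = 0.284 mA.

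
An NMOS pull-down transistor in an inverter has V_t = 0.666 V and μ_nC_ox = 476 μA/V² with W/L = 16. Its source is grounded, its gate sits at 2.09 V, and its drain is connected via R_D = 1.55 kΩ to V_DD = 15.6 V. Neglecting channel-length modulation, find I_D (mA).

V_GS = V_G = 2.09 V, so V_ov = 2.09 − 0.666 = 1.42 V.
k_n = μ_nC_ox · (W/L) = 7.616 mA/V².
Assume saturation: I_D = ½ k_n V_ov² = 0.5 × 7.616 × 1.42² = 7.72 mA, giving V_DS = V_DD − I_D R_D = 15.6 − 7.72 × 1.55 = 3.63 V.
V_DS = 3.63 V ≥ V_ov = 1.42 V, confirming saturation.

I_D = 7.72 mA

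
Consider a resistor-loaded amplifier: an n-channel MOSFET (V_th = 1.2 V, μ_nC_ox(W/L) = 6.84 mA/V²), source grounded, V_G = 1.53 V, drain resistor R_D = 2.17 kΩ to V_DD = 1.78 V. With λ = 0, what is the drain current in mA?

V_GS = V_G = 1.53 V, so V_ov = 1.53 − 1.2 = 0.33 V.
Assume saturation: I_D = ½ k_n V_ov² = 0.5 × 6.84 × 0.33² = 0.372 mA, giving V_DS = V_DD − I_D R_D = 1.78 − 0.372 × 2.17 = 0.972 V.
V_DS = 0.972 V ≥ V_ov = 0.33 V, confirming saturation.

I_D = 0.372 mA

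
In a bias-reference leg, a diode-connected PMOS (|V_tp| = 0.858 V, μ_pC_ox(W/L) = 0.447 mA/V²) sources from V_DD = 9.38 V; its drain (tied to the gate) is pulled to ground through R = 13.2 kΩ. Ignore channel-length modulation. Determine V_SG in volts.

V_SG = 2.40 V

With gate tied to drain, V_SG = V_SD ≥ V_SG − |V_tp|, so the device is in saturation.
KCL at the drain: ½ k_p (V_SG − |V_tp|)² = (V_DD − V_SG)/R.
Let x = V_SG − 0.858. Then 2.95 x² + x − 8.522 = 0, giving x = 1.54 V (positive root), so V_SG = 2.4 V.
I_D = (V_DD − V_SG)/R = (9.38 − 2.4) / 13.2 = 0.529 mA.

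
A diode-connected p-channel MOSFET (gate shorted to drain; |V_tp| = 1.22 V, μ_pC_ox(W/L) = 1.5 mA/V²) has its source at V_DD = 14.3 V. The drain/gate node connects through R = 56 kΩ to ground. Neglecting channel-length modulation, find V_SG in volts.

V_SG = 1.77 V

With gate tied to drain, V_SG = V_SD ≥ V_SG − |V_tp|, so the device is in saturation.
KCL at the drain: ½ k_p (V_SG − |V_tp|)² = (V_DD − V_SG)/R.
Let x = V_SG − 1.22. Then 42 x² + x − 13.08 = 0, giving x = 0.546 V (positive root), so V_SG = 1.77 V.
I_D = (V_DD − V_SG)/R = (14.3 − 1.77) / 56 = 0.224 mA.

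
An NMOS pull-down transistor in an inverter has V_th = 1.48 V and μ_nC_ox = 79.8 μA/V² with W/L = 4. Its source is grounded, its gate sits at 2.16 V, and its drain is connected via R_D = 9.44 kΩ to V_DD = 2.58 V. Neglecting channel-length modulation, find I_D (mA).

V_GS = V_G = 2.16 V, so V_ov = 2.16 − 1.48 = 0.68 V.
k_n = μ_nC_ox · (W/L) = 0.3192 mA/V².
Assume saturation: I_D = ½ k_n V_ov² = 0.5 × 0.3192 × 0.68² = 0.0738 mA, giving V_DS = V_DD − I_D R_D = 2.58 − 0.0738 × 9.44 = 1.88 V.
V_DS = 1.88 V ≥ V_ov = 0.68 V, confirming saturation.

I_D = 0.0738 mA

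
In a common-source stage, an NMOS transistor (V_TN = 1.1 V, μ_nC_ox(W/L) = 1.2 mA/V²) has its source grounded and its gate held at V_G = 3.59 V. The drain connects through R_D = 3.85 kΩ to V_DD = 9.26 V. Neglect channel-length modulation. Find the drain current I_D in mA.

I_D = 2.18 mA

V_GS = V_G = 3.59 V, so V_ov = 3.59 − 1.1 = 2.49 V.
Assume saturation: I_D = ½ k_n V_ov² = 0.5 × 1.2 × 2.49² = 3.72 mA, giving V_DS = V_DD − I_D R_D = 9.26 − 3.72 × 3.85 = -5.06 V.
But -5.06 V < V_ov = 2.49 V, so the device is actually in triode.
In triode I_D = k_n[V_ov V_DS − ½ V_DS²] and I_D = (V_DD − V_DS)/R_D. Equating: 2.31 V_DS² − 12.5 V_DS + 9.26 = 0, giving V_DS = 0.885 V (the root below V_ov).
I_D = (9.26 − 0.885) / 3.85 = 2.18 mA.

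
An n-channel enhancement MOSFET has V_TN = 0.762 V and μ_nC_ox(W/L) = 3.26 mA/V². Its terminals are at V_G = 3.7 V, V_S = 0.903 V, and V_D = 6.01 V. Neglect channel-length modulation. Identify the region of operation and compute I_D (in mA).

V_GS = V_G − V_S = 3.7 − 0.903 = 2.8 V; V_DS = V_D − V_S = 6.01 − 0.903 = 5.11 V.
V_ov = V_GS − V_TN = 2.8 − 0.762 = 2.04 V.
Since V_DS = 5.11 V ≥ V_ov = 2.04 V, the device is in saturation.
I_D = ½ k_n V_ov² = 0.5 × 3.26 × 2.04² = 6.75 mA.

Saturation; I_D = 6.75 mA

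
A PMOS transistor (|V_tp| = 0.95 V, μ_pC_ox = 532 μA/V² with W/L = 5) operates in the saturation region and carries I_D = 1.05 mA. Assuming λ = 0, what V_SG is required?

V_SG = 1.84 V

k_p = μ_pC_ox · (W/L) = 2.66 mA/V².
In saturation I_D = ½ k_p (V_SG − |V_tp|)², so V_SG − |V_tp| = √(2 I_D / k_p) = √(2 × 1.05 / 2.66) = 0.889 V.
V_SG = 0.95 + 0.889 = 1.84 V.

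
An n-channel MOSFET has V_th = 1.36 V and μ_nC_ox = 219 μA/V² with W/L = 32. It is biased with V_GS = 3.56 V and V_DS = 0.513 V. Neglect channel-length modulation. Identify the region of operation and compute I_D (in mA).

Triode; I_D = 6.99 mA

k_n = μ_nC_ox · (W/L) = 7.008 mA/V².
V_ov = V_GS − V_th = 3.56 − 1.36 = 2.2 V.
Since V_DS = 0.513 V < V_ov = 2.2 V, the device is in the triode region.
I_D = k_n [V_ov · V_DS − ½ V_DS²] = 7.008 × [2.2 × 0.513 − 0.5 × 0.513²] = 6.99 mA.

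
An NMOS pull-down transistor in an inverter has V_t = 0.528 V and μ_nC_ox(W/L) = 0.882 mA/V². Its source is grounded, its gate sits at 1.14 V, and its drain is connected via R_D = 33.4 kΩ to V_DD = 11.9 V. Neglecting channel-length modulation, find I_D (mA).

V_GS = V_G = 1.14 V, so V_ov = 1.14 − 0.528 = 0.612 V.
Assume saturation: I_D = ½ k_n V_ov² = 0.5 × 0.882 × 0.612² = 0.165 mA, giving V_DS = V_DD − I_D R_D = 11.9 − 0.165 × 33.4 = 6.38 V.
V_DS = 6.38 V ≥ V_ov = 0.612 V, confirming saturation.

I_D = 0.165 mA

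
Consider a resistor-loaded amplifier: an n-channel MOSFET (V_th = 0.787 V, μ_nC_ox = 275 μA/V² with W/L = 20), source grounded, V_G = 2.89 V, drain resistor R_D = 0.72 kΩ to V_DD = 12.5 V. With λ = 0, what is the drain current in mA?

I_D = 12.2 mA

V_GS = V_G = 2.89 V, so V_ov = 2.89 − 0.787 = 2.1 V.
k_n = μ_nC_ox · (W/L) = 5.5 mA/V².
Assume saturation: I_D = ½ k_n V_ov² = 0.5 × 5.5 × 2.1² = 12.2 mA, giving V_DS = V_DD − I_D R_D = 12.5 − 12.2 × 0.72 = 3.74 V.
V_DS = 3.74 V ≥ V_ov = 2.1 V, confirming saturation.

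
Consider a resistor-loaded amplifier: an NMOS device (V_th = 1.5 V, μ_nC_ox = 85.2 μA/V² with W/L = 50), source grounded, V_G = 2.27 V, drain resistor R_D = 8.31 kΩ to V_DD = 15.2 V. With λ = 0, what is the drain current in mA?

V_GS = V_G = 2.27 V, so V_ov = 2.27 − 1.5 = 0.77 V.
k_n = μ_nC_ox · (W/L) = 4.26 mA/V².
Assume saturation: I_D = ½ k_n V_ov² = 0.5 × 4.26 × 0.77² = 1.26 mA, giving V_DS = V_DD − I_D R_D = 15.2 − 1.26 × 8.31 = 4.71 V.
V_DS = 4.71 V ≥ V_ov = 0.77 V, confirming saturation.

I_D = 1.26 mA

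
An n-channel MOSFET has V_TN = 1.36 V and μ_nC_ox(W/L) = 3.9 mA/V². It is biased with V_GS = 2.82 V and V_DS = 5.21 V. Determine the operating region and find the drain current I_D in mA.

Saturation; I_D = 4.16 mA

V_ov = V_GS − V_TN = 2.82 − 1.36 = 1.46 V.
Since V_DS = 5.21 V ≥ V_ov = 1.46 V, the device is in saturation.
I_D = ½ k_n V_ov² = 0.5 × 3.9 × 1.46² = 4.16 mA.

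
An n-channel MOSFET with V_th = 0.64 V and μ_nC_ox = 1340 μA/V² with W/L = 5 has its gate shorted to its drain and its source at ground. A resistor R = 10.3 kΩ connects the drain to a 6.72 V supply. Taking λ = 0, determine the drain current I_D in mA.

I_D = 0.551 mA

With gate tied to drain, V_GS = V_DS ≥ V_GS − V_th, so the device is in saturation.
k_n = μ_nC_ox · (W/L) = 6.7 mA/V².
KCL at the drain: ½ k_n (V_GS − V_th)² = (V_DD − V_GS)/R.
Let x = V_GS − 0.64. Then 34.5 x² + x − 6.08 = 0, giving x = 0.406 V (positive root), so V_GS = 1.05 V.
I_D = (V_DD − V_GS)/R = (6.72 − 1.05) / 10.3 = 0.551 mA.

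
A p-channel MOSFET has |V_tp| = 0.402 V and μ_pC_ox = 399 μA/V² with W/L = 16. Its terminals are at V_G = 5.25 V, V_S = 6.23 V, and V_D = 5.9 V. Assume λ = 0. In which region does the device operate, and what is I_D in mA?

Triode; I_D = 0.870 mA

V_SG = V_S − V_G = 6.23 − 5.25 = 0.98 V; V_SD = V_S − V_D = 6.23 − 5.9 = 0.33 V.
k_p = μ_pC_ox · (W/L) = 6.384 mA/V².
V_ov = V_SG − |V_tp| = 0.98 − 0.402 = 0.578 V.
Since V_SD = 0.33 V < V_ov = 0.578 V, the device is in the triode region.
I_D = k_p [V_ov · V_SD − ½ V_SD²] = 6.384 × [0.578 × 0.33 − 0.5 × 0.33²] = 0.87 mA.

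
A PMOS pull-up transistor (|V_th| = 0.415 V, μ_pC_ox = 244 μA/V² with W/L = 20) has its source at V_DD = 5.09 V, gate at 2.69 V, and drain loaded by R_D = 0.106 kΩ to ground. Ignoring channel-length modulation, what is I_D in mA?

I_D = 9.61 mA

V_SG = V_DD − V_G = 5.09 − 2.69 = 2.4 V, so V_ov = 2.4 − 0.415 = 1.98 V.
k_p = μ_pC_ox · (W/L) = 4.88 mA/V².
Assume saturation: I_D = ½ k_p V_ov² = 0.5 × 4.88 × 1.98² = 9.61 mA, giving V_SD = V_DD − I_D R_D = 5.09 − 9.61 × 0.106 = 4.07 V.
V_SD = 4.07 V ≥ V_ov = 1.98 V, confirming saturation.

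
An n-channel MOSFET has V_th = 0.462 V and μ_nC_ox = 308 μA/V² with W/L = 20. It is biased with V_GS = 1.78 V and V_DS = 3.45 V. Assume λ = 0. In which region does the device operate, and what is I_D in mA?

Saturation; I_D = 5.35 mA

k_n = μ_nC_ox · (W/L) = 6.16 mA/V².
V_ov = V_GS − V_th = 1.78 − 0.462 = 1.32 V.
Since V_DS = 3.45 V ≥ V_ov = 1.32 V, the device is in saturation.
I_D = ½ k_n V_ov² = 0.5 × 6.16 × 1.32² = 5.35 mA.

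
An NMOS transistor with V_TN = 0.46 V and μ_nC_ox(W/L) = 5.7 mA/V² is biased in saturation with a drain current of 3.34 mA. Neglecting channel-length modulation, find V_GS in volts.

V_GS = 1.54 V

In saturation I_D = ½ k_n (V_GS − V_TN)², so V_GS − V_TN = √(2 I_D / k_n) = √(2 × 3.34 / 5.7) = 1.08 V.
V_GS = 0.46 + 1.08 = 1.54 V.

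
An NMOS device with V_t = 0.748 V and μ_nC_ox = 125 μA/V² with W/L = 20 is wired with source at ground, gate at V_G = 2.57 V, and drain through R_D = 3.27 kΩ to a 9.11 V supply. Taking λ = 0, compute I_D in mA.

I_D = 2.57 mA

V_GS = V_G = 2.57 V, so V_ov = 2.57 − 0.748 = 1.82 V.
k_n = μ_nC_ox · (W/L) = 2.5 mA/V².
Assume saturation: I_D = ½ k_n V_ov² = 0.5 × 2.5 × 1.82² = 4.15 mA, giving V_DS = V_DD − I_D R_D = 9.11 − 4.15 × 3.27 = -4.46 V.
But -4.46 V < V_ov = 1.82 V, so the device is actually in triode.
In triode I_D = k_n[V_ov V_DS − ½ V_DS²] and I_D = (V_DD − V_DS)/R_D. Equating: 4.09 V_DS² − 15.89 V_DS + 9.11 = 0, giving V_DS = 0.699 V (the root below V_ov).
I_D = (9.11 − 0.699) / 3.27 = 2.57 mA.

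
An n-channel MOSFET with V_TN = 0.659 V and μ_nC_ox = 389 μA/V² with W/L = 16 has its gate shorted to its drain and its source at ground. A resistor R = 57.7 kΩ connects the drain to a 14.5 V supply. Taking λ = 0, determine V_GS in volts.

With gate tied to drain, V_GS = V_DS ≥ V_GS − V_TN, so the device is in saturation.
k_n = μ_nC_ox · (W/L) = 6.224 mA/V².
KCL at the drain: ½ k_n (V_GS − V_TN)² = (V_DD − V_GS)/R.
Let x = V_GS − 0.659. Then 180 x² + x − 13.84 = 0, giving x = 0.275 V (positive root), so V_GS = 0.934 V.
I_D = (V_DD − V_GS)/R = (14.5 − 0.934) / 57.7 = 0.235 mA.

V_GS = 0.934 V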